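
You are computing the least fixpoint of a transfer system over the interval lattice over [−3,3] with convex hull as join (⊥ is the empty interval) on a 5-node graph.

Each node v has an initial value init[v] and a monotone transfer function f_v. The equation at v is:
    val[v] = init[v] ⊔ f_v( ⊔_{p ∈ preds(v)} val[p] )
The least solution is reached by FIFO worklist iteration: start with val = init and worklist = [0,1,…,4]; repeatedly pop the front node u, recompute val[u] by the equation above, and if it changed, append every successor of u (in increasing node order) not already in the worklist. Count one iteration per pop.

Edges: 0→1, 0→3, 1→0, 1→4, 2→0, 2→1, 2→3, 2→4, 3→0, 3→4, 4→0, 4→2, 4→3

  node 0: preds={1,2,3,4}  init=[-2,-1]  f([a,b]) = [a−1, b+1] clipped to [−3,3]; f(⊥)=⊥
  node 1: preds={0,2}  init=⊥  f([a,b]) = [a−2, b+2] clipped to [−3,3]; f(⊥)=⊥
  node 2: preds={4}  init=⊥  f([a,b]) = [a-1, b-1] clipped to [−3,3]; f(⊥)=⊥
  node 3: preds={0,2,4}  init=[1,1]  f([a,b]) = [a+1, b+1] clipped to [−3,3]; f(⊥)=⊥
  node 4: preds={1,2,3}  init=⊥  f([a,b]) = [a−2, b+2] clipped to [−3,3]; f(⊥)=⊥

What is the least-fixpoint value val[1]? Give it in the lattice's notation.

[-3,3]

Iteration log — 11 steps:
  step 1. node 0  ⊔preds=[1,1]  new=[-2,2]  old=[-2,-1]  +wl: 
  step 2. node 1  ⊔preds=[-2,2]  new=[-3,3]  old=⊥  +wl: 0
  step 3. node 2  ⊔preds=⊥  new=⊥  stable
  step 4. node 3  ⊔preds=[-2,2]  new=[-1,3]  old=[1,1]  +wl: 
  step 5. node 4  ⊔preds=[-3,3]  new=[-3,3]  old=⊥  +wl: 2,3
  step 6. node 0  ⊔preds=[-3,3]  new=[-3,3]  old=[-2,2]  +wl: 1
  step 7. node 2  ⊔preds=[-3,3]  new=[-3,2]  old=⊥  +wl: 0,4
  step 8. node 3  ⊔preds=[-3,3]  new=[-2,3]  old=[-1,3]  +wl: 
  step 9. node 1  ⊔preds=[-3,3]  new=[-3,3]  stable
  step 10. node 0  ⊔preds=[-3,3]  new=[-3,3]  stable
  step 11. node 4  ⊔preds=[-3,3]  new=[-3,3]  stable

Least fixpoint reached:
  node 0: [-3,3]
  node 1: [-3,3]
  node 2: [-3,2]
  node 3: [-2,3]
  node 4: [-3,3]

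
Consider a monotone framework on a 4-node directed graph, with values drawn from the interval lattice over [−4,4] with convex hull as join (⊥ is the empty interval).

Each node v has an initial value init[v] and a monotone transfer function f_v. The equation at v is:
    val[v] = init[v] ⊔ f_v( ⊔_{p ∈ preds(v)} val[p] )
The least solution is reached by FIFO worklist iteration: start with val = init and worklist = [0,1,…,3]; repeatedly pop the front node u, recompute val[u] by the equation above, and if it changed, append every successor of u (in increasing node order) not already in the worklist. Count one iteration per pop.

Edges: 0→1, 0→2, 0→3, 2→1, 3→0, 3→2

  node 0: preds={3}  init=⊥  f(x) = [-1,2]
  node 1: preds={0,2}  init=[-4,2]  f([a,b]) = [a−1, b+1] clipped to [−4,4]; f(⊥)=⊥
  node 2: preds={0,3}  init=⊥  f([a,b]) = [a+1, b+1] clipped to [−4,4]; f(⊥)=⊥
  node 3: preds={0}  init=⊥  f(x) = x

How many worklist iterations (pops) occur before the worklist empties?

Trace (7 dequeues):
  [1] u=0 | in ⊥ | out [-1,2] | prev ⊥ | push {}
  [2] u=1 | in [-1,2] | out [-4,3] | prev [-4,2] | push {}
  [3] u=2 | in [-1,2] | out [0,3] | prev ⊥ | push {1}
  [4] u=3 | in [-1,2] | out [-1,2] | prev ⊥ | push {0,2}
  [5] u=1 | in [-1,3] | out [-4,4] | prev [-4,3] | push {}
  [6] u=0 | in [-1,2] | out [-1,2] | ==
  [7] u=2 | in [-1,2] | out [0,3] | ==

Converged values:
  [0] [-1,2]
  [1] [-4,4]
  [2] [0,3]
  [3] [-1,2]

7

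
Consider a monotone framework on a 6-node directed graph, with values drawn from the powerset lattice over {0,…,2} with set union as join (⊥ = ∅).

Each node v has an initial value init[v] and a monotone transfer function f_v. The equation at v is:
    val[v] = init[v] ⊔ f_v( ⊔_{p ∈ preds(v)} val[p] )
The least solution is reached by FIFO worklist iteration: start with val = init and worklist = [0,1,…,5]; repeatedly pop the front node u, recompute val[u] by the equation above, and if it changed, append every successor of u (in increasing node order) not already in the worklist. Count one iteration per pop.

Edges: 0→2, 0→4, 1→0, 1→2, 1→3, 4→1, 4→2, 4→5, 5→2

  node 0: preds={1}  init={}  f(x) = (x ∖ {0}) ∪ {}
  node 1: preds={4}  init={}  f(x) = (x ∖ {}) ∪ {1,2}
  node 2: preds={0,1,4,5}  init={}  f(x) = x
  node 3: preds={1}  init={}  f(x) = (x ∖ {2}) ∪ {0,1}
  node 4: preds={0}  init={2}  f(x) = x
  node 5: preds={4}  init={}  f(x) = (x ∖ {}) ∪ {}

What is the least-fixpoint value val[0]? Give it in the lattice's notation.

{1,2}

Trace (13 dequeues):
  [1] u=0 | in {} | out {} | ==
  [2] u=1 | in {2} | out {1,2} | prev {} | push {0}
  [3] u=2 | in {1,2} | out {1,2} | prev {} | push {}
  [4] u=3 | in {1,2} | out {0,1} | prev {} | push {}
  [5] u=4 | in {} | out {2} | ==
  [6] u=5 | in {2} | out {2} | prev {} | push {2}
  [7] u=0 | in {1,2} | out {1,2} | prev {} | push {4}
  [8] u=2 | in {1,2} | out {1,2} | ==
  [9] u=4 | in {1,2} | out {1,2} | prev {2} | push {1,2,5}
  [10] u=1 | in {1,2} | out {1,2} | ==
  [11] u=2 | in {1,2} | out {1,2} | ==
  [12] u=5 | in {1,2} | out {1,2} | prev {2} | push {2}
  [13] u=2 | in {1,2} | out {1,2} | ==

Converged values:
  [0] {1,2}
  [1] {1,2}
  [2] {1,2}
  [3] {0,1}
  [4] {1,2}
  [5] {1,2}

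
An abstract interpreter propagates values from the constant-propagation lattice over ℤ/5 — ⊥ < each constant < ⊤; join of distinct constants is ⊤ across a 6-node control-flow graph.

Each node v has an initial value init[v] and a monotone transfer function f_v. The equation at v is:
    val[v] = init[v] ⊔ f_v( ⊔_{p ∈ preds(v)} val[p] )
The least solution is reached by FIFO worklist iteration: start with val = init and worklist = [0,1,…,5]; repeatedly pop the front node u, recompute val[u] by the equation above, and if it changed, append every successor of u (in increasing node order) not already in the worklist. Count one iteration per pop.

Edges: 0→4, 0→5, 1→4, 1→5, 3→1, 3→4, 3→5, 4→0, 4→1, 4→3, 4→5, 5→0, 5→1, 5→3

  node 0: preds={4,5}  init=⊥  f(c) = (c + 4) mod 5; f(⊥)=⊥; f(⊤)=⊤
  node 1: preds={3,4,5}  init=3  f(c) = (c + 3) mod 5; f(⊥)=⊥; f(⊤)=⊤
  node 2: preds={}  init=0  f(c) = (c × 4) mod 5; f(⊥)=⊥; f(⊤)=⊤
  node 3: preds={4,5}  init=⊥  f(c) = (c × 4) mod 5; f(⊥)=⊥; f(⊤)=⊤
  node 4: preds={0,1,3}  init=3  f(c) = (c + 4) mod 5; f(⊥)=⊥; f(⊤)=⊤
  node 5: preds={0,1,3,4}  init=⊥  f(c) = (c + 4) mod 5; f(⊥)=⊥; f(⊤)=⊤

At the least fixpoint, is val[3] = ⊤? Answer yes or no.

yes

Iteration log — 12 steps:
  step 1. node 0  ⊔preds=3  new=2  old=⊥  +wl: 
  step 2. node 1  ⊔preds=3  new=⊤  old=3  +wl: 
  step 3. node 2  ⊔preds=⊥  new=0  stable
  step 4. node 3  ⊔preds=3  new=2  old=⊥  +wl: 1
  step 5. node 4  ⊔preds=⊤  new=⊤  old=3  +wl: 0,3
  step 6. node 5  ⊔preds=⊤  new=⊤  old=⊥  +wl: 
  step 7. node 1  ⊔preds=⊤  new=⊤  stable
  step 8. node 0  ⊔preds=⊤  new=⊤  old=2  +wl: 4,5
  step 9. node 3  ⊔preds=⊤  new=⊤  old=2  +wl: 1
  step 10. node 4  ⊔preds=⊤  new=⊤  stable
  step 11. node 5  ⊔preds=⊤  new=⊤  stable
  step 12. node 1  ⊔preds=⊤  new=⊤  stable

Least fixpoint reached:
  node 0: ⊤
  node 1: ⊤
  node 2: 0
  node 3: ⊤
  node 4: ⊤
  node 5: ⊤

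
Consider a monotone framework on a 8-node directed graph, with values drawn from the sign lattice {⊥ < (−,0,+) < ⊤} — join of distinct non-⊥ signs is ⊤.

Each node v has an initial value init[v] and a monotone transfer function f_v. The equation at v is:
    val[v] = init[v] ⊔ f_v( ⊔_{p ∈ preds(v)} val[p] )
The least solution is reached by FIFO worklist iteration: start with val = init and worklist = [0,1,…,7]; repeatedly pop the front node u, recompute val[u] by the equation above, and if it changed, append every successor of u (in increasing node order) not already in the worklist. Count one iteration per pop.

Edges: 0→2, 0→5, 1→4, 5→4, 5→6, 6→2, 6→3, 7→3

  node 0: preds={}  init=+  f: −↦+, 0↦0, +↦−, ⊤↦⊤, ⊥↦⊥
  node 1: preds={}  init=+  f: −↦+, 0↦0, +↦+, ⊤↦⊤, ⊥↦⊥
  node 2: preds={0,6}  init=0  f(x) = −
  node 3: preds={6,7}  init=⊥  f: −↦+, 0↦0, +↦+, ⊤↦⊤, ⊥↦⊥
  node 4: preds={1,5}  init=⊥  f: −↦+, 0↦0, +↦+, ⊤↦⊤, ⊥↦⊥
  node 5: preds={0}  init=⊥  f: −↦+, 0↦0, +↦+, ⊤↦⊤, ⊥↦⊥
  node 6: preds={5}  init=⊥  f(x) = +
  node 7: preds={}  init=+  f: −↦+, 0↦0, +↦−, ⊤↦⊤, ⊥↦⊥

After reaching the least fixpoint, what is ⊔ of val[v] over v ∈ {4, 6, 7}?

+

Trace (11 dequeues):
  [1] u=0 | in ⊥ | out + | ==
  [2] u=1 | in ⊥ | out + | ==
  [3] u=2 | in + | out ⊤ | prev 0 | push {}
  [4] u=3 | in + | out + | prev ⊥ | push {}
  [5] u=4 | in + | out + | prev ⊥ | push {}
  [6] u=5 | in + | out + | prev ⊥ | push {4}
  [7] u=6 | in + | out + | prev ⊥ | push {2,3}
  [8] u=7 | in ⊥ | out + | ==
  [9] u=4 | in + | out + | ==
  [10] u=2 | in + | out ⊤ | ==
  [11] u=3 | in + | out + | ==

Converged values:
  [0] +
  [1] +
  [2] ⊤
  [3] +
  [4] +
  [5] +
  [6] +
  [7] +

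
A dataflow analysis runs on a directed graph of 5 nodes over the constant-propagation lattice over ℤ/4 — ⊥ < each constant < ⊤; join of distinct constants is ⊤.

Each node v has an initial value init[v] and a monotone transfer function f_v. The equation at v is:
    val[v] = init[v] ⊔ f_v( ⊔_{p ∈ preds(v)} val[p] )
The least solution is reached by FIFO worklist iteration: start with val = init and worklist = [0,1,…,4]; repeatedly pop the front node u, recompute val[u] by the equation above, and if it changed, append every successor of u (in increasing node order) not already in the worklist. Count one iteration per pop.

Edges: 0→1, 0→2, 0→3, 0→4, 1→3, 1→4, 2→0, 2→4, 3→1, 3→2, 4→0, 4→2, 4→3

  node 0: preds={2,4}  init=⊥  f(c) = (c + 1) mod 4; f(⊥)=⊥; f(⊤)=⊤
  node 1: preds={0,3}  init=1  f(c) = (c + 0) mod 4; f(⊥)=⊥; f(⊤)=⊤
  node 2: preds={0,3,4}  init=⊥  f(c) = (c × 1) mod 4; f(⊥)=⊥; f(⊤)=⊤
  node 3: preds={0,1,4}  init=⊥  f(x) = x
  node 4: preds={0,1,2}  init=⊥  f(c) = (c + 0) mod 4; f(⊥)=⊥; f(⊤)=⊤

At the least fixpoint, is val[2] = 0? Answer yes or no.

no

Worklist (17 pops):
  #1 pop 0: in=⊥ → ⊥ (no change)
  #2 pop 1: in=⊥ → 1 (no change)
  #3 pop 2: in=⊥ → ⊥ (no change)
  #4 pop 3: in=1 → 1 (was ⊥); enqueue [1,2]
  #5 pop 4: in=1 → 1 (was ⊥); enqueue [0,3]
  #6 pop 1: in=1 → 1 (no change)
  #7 pop 2: in=1 → 1 (was ⊥); enqueue [4]
  #8 pop 0: in=1 → 2 (was ⊥); enqueue [1,2]
  #9 pop 3: in=⊤ → ⊤ (was 1); enqueue []
  #10 pop 4: in=⊤ → ⊤ (was 1); enqueue [0,3]
  #11 pop 1: in=⊤ → ⊤ (was 1); enqueue [4]
  #12 pop 2: in=⊤ → ⊤ (was 1); enqueue []
  #13 pop 0: in=⊤ → ⊤ (was 2); enqueue [1,2]
  #14 pop 3: in=⊤ → ⊤ (no change)
  #15 pop 4: in=⊤ → ⊤ (no change)
  #16 pop 1: in=⊤ → ⊤ (no change)
  #17 pop 2: in=⊤ → ⊤ (no change)

Fixpoint:
  val[0] = ⊤
  val[1] = ⊤
  val[2] = ⊤
  val[3] = ⊤
  val[4] = ⊤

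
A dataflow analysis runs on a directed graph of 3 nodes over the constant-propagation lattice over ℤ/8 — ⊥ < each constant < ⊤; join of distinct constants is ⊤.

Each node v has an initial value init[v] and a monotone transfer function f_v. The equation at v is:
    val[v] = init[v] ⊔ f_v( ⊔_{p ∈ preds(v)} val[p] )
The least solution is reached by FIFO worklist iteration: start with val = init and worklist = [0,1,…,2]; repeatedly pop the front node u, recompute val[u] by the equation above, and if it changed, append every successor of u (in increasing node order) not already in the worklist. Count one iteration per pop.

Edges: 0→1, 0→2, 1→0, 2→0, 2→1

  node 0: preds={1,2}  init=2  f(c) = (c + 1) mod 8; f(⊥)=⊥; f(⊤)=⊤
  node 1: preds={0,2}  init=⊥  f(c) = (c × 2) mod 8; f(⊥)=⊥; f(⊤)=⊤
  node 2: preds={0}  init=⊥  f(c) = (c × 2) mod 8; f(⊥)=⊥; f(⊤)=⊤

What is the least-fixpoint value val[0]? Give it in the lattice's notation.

⊤

Iteration log — 8 steps:
  step 1. node 0  ⊔preds=⊥  new=2  stable
  step 2. node 1  ⊔preds=2  new=4  old=⊥  +wl: 0
  step 3. node 2  ⊔preds=2  new=4  old=⊥  +wl: 1
  step 4. node 0  ⊔preds=4  new=⊤  old=2  +wl: 2
  step 5. node 1  ⊔preds=⊤  new=⊤  old=4  +wl: 0
  step 6. node 2  ⊔preds=⊤  new=⊤  old=4  +wl: 1
  step 7. node 0  ⊔preds=⊤  new=⊤  stable
  step 8. node 1  ⊔preds=⊤  new=⊤  stable

Least fixpoint reached:
  node 0: ⊤
  node 1: ⊤
  node 2: ⊤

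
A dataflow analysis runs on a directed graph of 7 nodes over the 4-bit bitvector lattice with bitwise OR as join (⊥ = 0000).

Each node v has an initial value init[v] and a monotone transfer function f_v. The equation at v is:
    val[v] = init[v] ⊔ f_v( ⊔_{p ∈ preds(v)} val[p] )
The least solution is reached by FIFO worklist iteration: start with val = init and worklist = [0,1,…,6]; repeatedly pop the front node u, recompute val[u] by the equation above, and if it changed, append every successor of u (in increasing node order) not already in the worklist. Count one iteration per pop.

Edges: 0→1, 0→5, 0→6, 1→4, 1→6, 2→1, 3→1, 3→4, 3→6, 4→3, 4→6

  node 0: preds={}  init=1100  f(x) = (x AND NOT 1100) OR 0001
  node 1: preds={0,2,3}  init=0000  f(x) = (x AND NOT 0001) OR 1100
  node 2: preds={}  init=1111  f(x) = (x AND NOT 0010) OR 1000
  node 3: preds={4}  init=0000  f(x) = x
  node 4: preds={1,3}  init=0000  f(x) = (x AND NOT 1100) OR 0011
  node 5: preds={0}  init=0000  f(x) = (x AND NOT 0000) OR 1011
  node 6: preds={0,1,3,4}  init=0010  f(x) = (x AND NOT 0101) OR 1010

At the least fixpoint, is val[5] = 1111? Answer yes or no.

yes

Trace (11 dequeues):
  [1] u=0 | in 0000 | out 1101 | prev 1100 | push {}
  [2] u=1 | in 1111 | out 1110 | prev 0000 | push {}
  [3] u=2 | in 0000 | out 1111 | ==
  [4] u=3 | in 0000 | out 0000 | ==
  [5] u=4 | in 1110 | out 0011 | prev 0000 | push {3}
  [6] u=5 | in 1101 | out 1111 | prev 0000 | push {}
  [7] u=6 | in 1111 | out 1010 | prev 0010 | push {}
  [8] u=3 | in 0011 | out 0011 | prev 0000 | push {1,4,6}
  [9] u=1 | in 1111 | out 1110 | ==
  [10] u=4 | in 1111 | out 0011 | ==
  [11] u=6 | in 1111 | out 1010 | ==

Converged values:
  [0] 1101
  [1] 1110
  [2] 1111
  [3] 0011
  [4] 0011
  [5] 1111
  [6] 1010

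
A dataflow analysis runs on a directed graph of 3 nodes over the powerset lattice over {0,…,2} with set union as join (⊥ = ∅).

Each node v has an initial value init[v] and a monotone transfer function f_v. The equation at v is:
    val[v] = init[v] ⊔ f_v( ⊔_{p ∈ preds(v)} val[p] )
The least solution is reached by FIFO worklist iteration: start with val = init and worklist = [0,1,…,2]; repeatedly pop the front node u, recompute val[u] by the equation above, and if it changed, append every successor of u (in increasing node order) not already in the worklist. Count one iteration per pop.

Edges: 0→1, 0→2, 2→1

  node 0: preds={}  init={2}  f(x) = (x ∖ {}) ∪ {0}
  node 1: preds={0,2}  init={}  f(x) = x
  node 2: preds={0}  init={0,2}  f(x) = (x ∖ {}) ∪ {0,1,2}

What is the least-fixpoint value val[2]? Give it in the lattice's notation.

{0,1,2}

Trace (4 dequeues):
  [1] u=0 | in {} | out {0,2} | prev {2} | push {}
  [2] u=1 | in {0,2} | out {0,2} | prev {} | push {}
  [3] u=2 | in {0,2} | out {0,1,2} | prev {0,2} | push {1}
  [4] u=1 | in {0,1,2} | out {0,1,2} | prev {0,2} | push {}

Converged values:
  [0] {0,2}
  [1] {0,1,2}
  [2] {0,1,2}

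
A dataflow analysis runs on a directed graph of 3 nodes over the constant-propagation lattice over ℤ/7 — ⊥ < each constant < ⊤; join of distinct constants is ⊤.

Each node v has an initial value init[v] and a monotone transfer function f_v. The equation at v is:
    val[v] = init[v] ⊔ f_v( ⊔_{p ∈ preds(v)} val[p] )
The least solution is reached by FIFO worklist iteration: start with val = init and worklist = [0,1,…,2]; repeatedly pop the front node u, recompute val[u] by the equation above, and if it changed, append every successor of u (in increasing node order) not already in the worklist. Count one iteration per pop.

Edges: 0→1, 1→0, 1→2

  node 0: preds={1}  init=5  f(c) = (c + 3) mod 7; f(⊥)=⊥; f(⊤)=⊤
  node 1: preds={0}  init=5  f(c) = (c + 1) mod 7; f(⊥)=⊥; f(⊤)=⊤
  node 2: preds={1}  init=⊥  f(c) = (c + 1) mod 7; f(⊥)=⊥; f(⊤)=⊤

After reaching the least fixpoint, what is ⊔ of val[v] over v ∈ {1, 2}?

⊤

Trace (4 dequeues):
  [1] u=0 | in 5 | out ⊤ | prev 5 | push {}
  [2] u=1 | in ⊤ | out ⊤ | prev 5 | push {0}
  [3] u=2 | in ⊤ | out ⊤ | prev ⊥ | push {}
  [4] u=0 | in ⊤ | out ⊤ | ==

Converged values:
  [0] ⊤
  [1] ⊤
  [2] ⊤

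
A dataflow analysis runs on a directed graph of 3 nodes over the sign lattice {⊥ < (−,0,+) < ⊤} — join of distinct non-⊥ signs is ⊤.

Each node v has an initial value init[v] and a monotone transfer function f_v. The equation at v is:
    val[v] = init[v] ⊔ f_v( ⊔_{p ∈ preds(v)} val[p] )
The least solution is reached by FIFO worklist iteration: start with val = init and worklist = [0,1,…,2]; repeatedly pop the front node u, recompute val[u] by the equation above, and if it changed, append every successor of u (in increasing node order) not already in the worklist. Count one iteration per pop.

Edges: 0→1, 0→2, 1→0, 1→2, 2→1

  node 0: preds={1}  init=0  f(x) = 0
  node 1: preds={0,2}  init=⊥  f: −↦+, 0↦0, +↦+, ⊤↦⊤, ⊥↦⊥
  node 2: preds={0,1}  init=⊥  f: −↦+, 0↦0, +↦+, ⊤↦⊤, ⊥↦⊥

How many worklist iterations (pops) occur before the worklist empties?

5

Trace (5 dequeues):
  [1] u=0 | in ⊥ | out 0 | ==
  [2] u=1 | in 0 | out 0 | prev ⊥ | push {0}
  [3] u=2 | in 0 | out 0 | prev ⊥ | push {1}
  [4] u=0 | in 0 | out 0 | ==
  [5] u=1 | in 0 | out 0 | ==

Converged values:
  [0] 0
  [1] 0
  [2] 0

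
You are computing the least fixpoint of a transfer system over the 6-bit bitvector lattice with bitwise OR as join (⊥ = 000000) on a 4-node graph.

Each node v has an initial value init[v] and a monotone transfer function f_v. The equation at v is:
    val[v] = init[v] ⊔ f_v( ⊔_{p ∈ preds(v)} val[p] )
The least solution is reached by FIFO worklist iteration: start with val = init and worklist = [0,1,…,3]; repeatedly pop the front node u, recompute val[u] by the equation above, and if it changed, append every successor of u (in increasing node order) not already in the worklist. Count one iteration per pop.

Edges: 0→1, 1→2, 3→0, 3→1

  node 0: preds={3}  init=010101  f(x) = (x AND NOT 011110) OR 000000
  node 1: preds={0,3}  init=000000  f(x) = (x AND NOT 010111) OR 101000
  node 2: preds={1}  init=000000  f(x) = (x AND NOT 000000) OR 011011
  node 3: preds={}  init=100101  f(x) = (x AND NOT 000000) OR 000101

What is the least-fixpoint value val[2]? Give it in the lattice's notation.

Iteration log — 4 steps:
  step 1. node 0  ⊔preds=100101  new=110101  old=010101  +wl: 
  step 2. node 1  ⊔preds=110101  new=101000  old=000000  +wl: 
  step 3. node 2  ⊔preds=101000  new=111011  old=000000  +wl: 
  step 4. node 3  ⊔preds=000000  new=100101  stable

Least fixpoint reached:
  node 0: 110101
  node 1: 101000
  node 2: 111011
  node 3: 100101

111011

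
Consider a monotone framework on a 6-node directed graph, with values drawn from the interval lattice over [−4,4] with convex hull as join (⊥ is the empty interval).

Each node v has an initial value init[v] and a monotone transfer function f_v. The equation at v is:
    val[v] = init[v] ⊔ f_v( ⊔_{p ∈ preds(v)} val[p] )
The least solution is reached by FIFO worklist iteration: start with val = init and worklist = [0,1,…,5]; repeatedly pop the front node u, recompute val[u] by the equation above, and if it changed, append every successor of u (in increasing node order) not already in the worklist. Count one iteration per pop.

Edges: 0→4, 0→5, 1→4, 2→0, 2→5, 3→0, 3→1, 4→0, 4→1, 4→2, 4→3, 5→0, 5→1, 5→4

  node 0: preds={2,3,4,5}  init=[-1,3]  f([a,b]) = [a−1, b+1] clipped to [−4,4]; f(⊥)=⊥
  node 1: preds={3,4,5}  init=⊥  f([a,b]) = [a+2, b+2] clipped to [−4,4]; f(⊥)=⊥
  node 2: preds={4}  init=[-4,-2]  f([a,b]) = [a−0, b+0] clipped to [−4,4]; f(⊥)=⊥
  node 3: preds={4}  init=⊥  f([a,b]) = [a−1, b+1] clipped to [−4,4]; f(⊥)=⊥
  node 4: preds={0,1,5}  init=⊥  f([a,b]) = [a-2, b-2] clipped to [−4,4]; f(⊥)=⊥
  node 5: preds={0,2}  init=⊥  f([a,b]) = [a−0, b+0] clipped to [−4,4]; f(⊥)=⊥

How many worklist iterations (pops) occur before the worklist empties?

20

Iteration log — 20 steps:
  step 1. node 0  ⊔preds=[-4,-2]  new=[-4,3]  old=[-1,3]  +wl: 
  step 2. node 1  ⊔preds=⊥  new=⊥  stable
  step 3. node 2  ⊔preds=⊥  new=[-4,-2]  stable
  step 4. node 3  ⊔preds=⊥  new=⊥  stable
  step 5. node 4  ⊔preds=[-4,3]  new=[-4,1]  old=⊥  +wl: 0,1,2,3
  step 6. node 5  ⊔preds=[-4,3]  new=[-4,3]  old=⊥  +wl: 4
  step 7. node 0  ⊔preds=[-4,3]  new=[-4,4]  old=[-4,3]  +wl: 5
  step 8. node 1  ⊔preds=[-4,3]  new=[-2,4]  old=⊥  +wl: 
  step 9. node 2  ⊔preds=[-4,1]  new=[-4,1]  old=[-4,-2]  +wl: 0
  step 10. node 3  ⊔preds=[-4,1]  new=[-4,2]  old=⊥  +wl: 1
  step 11. node 4  ⊔preds=[-4,4]  new=[-4,2]  old=[-4,1]  +wl: 2,3
  step 12. node 5  ⊔preds=[-4,4]  new=[-4,4]  old=[-4,3]  +wl: 4
  step 13. node 0  ⊔preds=[-4,4]  new=[-4,4]  stable
  step 14. node 1  ⊔preds=[-4,4]  new=[-2,4]  stable
  step 15. node 2  ⊔preds=[-4,2]  new=[-4,2]  old=[-4,1]  +wl: 0,5
  step 16. node 3  ⊔preds=[-4,2]  new=[-4,3]  old=[-4,2]  +wl: 1
  step 17. node 4  ⊔preds=[-4,4]  new=[-4,2]  stable
  step 18. node 0  ⊔preds=[-4,4]  new=[-4,4]  stable
  step 19. node 5  ⊔preds=[-4,4]  new=[-4,4]  stable
  step 20. node 1  ⊔preds=[-4,4]  new=[-2,4]  stable

Least fixpoint reached:
  node 0: [-4,4]
  node 1: [-2,4]
  node 2: [-4,2]
  node 3: [-4,3]
  node 4: [-4,2]
  node 5: [-4,4]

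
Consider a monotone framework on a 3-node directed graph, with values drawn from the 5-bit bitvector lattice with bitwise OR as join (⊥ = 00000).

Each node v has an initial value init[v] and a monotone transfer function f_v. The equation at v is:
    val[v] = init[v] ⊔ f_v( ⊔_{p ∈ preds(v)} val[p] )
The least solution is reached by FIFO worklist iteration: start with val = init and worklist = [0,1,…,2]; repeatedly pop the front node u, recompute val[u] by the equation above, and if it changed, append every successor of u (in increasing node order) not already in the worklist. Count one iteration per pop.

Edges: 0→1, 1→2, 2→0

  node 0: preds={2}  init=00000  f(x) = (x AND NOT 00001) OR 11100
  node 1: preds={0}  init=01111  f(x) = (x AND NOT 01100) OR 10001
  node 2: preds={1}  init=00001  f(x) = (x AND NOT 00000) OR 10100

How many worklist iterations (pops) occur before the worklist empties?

5

Trace (5 dequeues):
  [1] u=0 | in 00001 | out 11100 | prev 00000 | push {}
  [2] u=1 | in 11100 | out 11111 | prev 01111 | push {}
  [3] u=2 | in 11111 | out 11111 | prev 00001 | push {0}
  [4] u=0 | in 11111 | out 11110 | prev 11100 | push {1}
  [5] u=1 | in 11110 | out 11111 | ==

Converged values:
  [0] 11110
  [1] 11111
  [2] 11111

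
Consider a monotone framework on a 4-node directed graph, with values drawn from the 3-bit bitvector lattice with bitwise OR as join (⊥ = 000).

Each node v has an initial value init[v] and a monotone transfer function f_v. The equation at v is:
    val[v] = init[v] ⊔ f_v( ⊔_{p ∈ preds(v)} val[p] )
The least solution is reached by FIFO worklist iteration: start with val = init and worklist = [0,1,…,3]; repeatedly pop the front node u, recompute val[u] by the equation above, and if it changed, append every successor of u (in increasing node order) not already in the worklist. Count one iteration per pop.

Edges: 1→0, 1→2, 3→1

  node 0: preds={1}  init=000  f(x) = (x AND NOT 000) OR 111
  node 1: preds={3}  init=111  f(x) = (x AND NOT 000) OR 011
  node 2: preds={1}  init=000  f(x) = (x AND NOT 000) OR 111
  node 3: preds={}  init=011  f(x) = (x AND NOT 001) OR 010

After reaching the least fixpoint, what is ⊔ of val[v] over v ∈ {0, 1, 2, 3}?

111

Worklist (4 pops):
  #1 pop 0: in=111 → 111 (was 000); enqueue []
  #2 pop 1: in=011 → 111 (no change)
  #3 pop 2: in=111 → 111 (was 000); enqueue []
  #4 pop 3: in=000 → 011 (no change)

Fixpoint:
  val[0] = 111
  val[1] = 111
  val[2] = 111
  val[3] = 011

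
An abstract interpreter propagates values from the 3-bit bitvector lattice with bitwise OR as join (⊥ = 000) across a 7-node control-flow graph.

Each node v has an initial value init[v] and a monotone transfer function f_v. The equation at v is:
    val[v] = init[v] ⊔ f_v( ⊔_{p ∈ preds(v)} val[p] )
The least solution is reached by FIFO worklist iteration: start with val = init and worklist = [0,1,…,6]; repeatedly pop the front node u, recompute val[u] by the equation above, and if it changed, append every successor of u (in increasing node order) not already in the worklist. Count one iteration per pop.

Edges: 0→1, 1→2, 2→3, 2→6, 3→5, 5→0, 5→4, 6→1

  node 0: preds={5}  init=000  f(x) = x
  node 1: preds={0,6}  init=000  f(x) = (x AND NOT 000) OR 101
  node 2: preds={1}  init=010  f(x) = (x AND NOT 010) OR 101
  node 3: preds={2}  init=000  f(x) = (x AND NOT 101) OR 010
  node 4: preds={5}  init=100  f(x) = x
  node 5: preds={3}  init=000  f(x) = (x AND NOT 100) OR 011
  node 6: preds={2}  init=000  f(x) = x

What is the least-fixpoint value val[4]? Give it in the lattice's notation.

Trace (11 dequeues):
  [1] u=0 | in 000 | out 000 | ==
  [2] u=1 | in 000 | out 101 | prev 000 | push {}
  [3] u=2 | in 101 | out 111 | prev 010 | push {}
  [4] u=3 | in 111 | out 010 | prev 000 | push {}
  [5] u=4 | in 000 | out 100 | ==
  [6] u=5 | in 010 | out 011 | prev 000 | push {0,4}
  [7] u=6 | in 111 | out 111 | prev 000 | push {1}
  [8] u=0 | in 011 | out 011 | prev 000 | push {}
  [9] u=4 | in 011 | out 111 | prev 100 | push {}
  [10] u=1 | in 111 | out 111 | prev 101 | push {2}
  [11] u=2 | in 111 | out 111 | ==

Converged values:
  [0] 011
  [1] 111
  [2] 111
  [3] 010
  [4] 111
  [5] 011
  [6] 111

111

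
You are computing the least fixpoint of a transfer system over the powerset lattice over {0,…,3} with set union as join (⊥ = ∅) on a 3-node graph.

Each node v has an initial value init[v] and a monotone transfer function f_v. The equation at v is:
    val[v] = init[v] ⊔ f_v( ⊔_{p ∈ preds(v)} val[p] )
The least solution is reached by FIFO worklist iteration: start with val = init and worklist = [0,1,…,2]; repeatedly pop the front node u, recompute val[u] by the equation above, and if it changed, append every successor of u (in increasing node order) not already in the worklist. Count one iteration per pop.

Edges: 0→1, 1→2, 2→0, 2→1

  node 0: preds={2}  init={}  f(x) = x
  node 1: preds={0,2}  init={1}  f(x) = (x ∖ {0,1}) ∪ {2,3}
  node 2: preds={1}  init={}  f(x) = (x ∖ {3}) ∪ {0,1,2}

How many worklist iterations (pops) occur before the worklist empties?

5

Trace (5 dequeues):
  [1] u=0 | in {} | out {} | ==
  [2] u=1 | in {} | out {1,2,3} | prev {1} | push {}
  [3] u=2 | in {1,2,3} | out {0,1,2} | prev {} | push {0,1}
  [4] u=0 | in {0,1,2} | out {0,1,2} | prev {} | push {}
  [5] u=1 | in {0,1,2} | out {1,2,3} | ==

Converged values:
  [0] {0,1,2}
  [1] {1,2,3}
  [2] {0,1,2}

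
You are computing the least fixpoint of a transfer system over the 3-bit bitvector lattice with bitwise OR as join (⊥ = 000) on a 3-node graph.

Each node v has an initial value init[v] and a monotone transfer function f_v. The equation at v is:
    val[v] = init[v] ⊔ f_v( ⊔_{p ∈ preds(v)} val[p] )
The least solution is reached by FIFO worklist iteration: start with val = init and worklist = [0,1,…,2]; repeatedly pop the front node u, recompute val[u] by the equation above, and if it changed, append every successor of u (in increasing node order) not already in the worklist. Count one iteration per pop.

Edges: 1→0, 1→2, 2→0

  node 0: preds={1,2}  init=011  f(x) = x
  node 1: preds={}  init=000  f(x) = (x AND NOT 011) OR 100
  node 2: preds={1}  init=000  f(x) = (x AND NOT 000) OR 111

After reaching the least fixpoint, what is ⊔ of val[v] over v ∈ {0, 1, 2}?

111

Iteration log — 4 steps:
  step 1. node 0  ⊔preds=000  new=011  stable
  step 2. node 1  ⊔preds=000  new=100  old=000  +wl: 0
  step 3. node 2  ⊔preds=100  new=111  old=000  +wl: 
  step 4. node 0  ⊔preds=111  new=111  old=011  +wl: 

Least fixpoint reached:
  node 0: 111
  node 1: 100
  node 2: 111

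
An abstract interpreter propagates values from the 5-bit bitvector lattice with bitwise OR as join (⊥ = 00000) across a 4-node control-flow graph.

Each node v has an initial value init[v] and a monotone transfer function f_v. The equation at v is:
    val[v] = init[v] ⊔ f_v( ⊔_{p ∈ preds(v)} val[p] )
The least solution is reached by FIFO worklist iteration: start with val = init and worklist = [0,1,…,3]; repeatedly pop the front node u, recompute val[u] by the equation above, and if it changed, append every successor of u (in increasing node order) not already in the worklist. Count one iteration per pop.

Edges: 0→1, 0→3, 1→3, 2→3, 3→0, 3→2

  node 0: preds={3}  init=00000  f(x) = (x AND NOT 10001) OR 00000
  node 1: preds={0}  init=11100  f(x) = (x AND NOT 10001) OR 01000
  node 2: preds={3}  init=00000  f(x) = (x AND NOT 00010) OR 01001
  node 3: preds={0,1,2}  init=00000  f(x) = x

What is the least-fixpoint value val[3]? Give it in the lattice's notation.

Iteration log — 8 steps:
  step 1. node 0  ⊔preds=00000  new=00000  stable
  step 2. node 1  ⊔preds=00000  new=11100  stable
  step 3. node 2  ⊔preds=00000  new=01001  old=00000  +wl: 
  step 4. node 3  ⊔preds=11101  new=11101  old=00000  +wl: 0,2
  step 5. node 0  ⊔preds=11101  new=01100  old=00000  +wl: 1,3
  step 6. node 2  ⊔preds=11101  new=11101  old=01001  +wl: 
  step 7. node 1  ⊔preds=01100  new=11100  stable
  step 8. node 3  ⊔preds=11101  new=11101  stable

Least fixpoint reached:
  node 0: 01100
  node 1: 11100
  node 2: 11101
  node 3: 11101

11101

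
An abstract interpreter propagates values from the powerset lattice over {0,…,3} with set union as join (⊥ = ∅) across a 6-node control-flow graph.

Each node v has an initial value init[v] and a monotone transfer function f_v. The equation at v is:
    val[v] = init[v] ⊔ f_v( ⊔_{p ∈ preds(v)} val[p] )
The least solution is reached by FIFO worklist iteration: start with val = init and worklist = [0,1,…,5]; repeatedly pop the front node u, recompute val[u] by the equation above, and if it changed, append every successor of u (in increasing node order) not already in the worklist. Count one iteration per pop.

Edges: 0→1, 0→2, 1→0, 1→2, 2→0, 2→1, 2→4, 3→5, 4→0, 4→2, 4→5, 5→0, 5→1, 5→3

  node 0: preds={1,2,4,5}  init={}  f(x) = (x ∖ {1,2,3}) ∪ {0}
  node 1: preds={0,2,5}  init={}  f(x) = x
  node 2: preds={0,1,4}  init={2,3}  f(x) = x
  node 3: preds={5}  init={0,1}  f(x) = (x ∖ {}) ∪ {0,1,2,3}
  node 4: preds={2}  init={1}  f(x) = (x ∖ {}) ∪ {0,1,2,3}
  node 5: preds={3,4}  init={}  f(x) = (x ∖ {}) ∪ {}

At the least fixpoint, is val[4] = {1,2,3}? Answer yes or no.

Iteration log — 11 steps:
  step 1. node 0  ⊔preds={1,2,3}  new={0}  old={}  +wl: 
  step 2. node 1  ⊔preds={0,2,3}  new={0,2,3}  old={}  +wl: 0
  step 3. node 2  ⊔preds={0,1,2,3}  new={0,1,2,3}  old={2,3}  +wl: 1
  step 4. node 3  ⊔preds={}  new={0,1,2,3}  old={0,1}  +wl: 
  step 5. node 4  ⊔preds={0,1,2,3}  new={0,1,2,3}  old={1}  +wl: 2
  step 6. node 5  ⊔preds={0,1,2,3}  new={0,1,2,3}  old={}  +wl: 3
  step 7. node 0  ⊔preds={0,1,2,3}  new={0}  stable
  step 8. node 1  ⊔preds={0,1,2,3}  new={0,1,2,3}  old={0,2,3}  +wl: 0
  step 9. node 2  ⊔preds={0,1,2,3}  new={0,1,2,3}  stable
  step 10. node 3  ⊔preds={0,1,2,3}  new={0,1,2,3}  stable
  step 11. node 0  ⊔preds={0,1,2,3}  new={0}  stable

Least fixpoint reached:
  node 0: {0}
  node 1: {0,1,2,3}
  node 2: {0,1,2,3}
  node 3: {0,1,2,3}
  node 4: {0,1,2,3}
  node 5: {0,1,2,3}

no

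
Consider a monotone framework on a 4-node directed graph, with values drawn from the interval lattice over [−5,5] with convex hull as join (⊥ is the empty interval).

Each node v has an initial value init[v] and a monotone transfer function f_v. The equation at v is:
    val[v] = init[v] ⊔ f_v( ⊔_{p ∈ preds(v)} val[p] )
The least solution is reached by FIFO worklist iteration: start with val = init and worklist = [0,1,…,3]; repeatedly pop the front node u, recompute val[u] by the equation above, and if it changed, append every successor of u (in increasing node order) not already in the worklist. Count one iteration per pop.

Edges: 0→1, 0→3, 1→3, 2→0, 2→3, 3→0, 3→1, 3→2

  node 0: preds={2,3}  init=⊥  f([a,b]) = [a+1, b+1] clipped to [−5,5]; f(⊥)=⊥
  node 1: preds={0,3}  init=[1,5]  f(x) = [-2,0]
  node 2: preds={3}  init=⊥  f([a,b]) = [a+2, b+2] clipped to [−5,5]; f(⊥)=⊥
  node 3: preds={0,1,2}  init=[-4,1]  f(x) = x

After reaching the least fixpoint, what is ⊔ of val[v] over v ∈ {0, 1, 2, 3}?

Worklist (9 pops):
  #1 pop 0: in=[-4,1] → [-3,2] (was ⊥); enqueue []
  #2 pop 1: in=[-4,2] → [-2,5] (was [1,5]); enqueue []
  #3 pop 2: in=[-4,1] → [-2,3] (was ⊥); enqueue [0]
  #4 pop 3: in=[-3,5] → [-4,5] (was [-4,1]); enqueue [1,2]
  #5 pop 0: in=[-4,5] → [-3,5] (was [-3,2]); enqueue [3]
  #6 pop 1: in=[-4,5] → [-2,5] (no change)
  #7 pop 2: in=[-4,5] → [-2,5] (was [-2,3]); enqueue [0]
  #8 pop 3: in=[-3,5] → [-4,5] (no change)
  #9 pop 0: in=[-4,5] → [-3,5] (no change)

Fixpoint:
  val[0] = [-3,5]
  val[1] = [-2,5]
  val[2] = [-2,5]
  val[3] = [-4,5]

[-4,5]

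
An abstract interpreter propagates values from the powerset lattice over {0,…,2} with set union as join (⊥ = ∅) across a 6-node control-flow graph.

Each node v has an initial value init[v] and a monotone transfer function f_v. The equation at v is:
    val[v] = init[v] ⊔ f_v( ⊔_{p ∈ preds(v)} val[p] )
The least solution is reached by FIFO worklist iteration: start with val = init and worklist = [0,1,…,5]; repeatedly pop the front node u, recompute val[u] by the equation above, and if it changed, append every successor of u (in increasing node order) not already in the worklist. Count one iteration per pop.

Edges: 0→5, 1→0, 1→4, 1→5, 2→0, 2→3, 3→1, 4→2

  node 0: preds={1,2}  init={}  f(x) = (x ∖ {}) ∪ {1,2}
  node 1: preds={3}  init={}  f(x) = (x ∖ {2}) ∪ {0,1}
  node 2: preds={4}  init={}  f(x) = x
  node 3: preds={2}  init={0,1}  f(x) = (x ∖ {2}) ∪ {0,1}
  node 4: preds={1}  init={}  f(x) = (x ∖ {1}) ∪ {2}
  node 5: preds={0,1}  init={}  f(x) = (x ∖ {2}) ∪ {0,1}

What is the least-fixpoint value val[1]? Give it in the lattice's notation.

Worklist (11 pops):
  #1 pop 0: in={} → {1,2} (was {}); enqueue []
  #2 pop 1: in={0,1} → {0,1} (was {}); enqueue [0]
  #3 pop 2: in={} → {} (no change)
  #4 pop 3: in={} → {0,1} (no change)
  #5 pop 4: in={0,1} → {0,2} (was {}); enqueue [2]
  #6 pop 5: in={0,1,2} → {0,1} (was {}); enqueue []
  #7 pop 0: in={0,1} → {0,1,2} (was {1,2}); enqueue [5]
  #8 pop 2: in={0,2} → {0,2} (was {}); enqueue [0,3]
  #9 pop 5: in={0,1,2} → {0,1} (no change)
  #10 pop 0: in={0,1,2} → {0,1,2} (no change)
  #11 pop 3: in={0,2} → {0,1} (no change)

Fixpoint:
  val[0] = {0,1,2}
  val[1] = {0,1}
  val[2] = {0,2}
  val[3] = {0,1}
  val[4] = {0,2}
  val[5] = {0,1}

{0,1}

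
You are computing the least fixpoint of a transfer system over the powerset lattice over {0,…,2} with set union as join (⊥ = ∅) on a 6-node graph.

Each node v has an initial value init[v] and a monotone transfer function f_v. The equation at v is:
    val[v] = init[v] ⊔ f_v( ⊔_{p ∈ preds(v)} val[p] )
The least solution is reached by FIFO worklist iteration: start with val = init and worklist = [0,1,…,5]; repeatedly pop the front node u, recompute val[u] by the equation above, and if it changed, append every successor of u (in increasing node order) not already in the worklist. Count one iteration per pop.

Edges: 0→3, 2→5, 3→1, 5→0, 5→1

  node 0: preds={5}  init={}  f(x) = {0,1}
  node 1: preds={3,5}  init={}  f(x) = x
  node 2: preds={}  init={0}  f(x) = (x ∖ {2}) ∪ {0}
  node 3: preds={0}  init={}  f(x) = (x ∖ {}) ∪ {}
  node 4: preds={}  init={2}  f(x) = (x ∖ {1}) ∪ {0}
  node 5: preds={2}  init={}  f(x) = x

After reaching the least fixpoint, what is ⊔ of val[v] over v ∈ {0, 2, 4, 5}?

{0,1,2}

Trace (8 dequeues):
  [1] u=0 | in {} | out {0,1} | prev {} | push {}
  [2] u=1 | in {} | out {} | ==
  [3] u=2 | in {} | out {0} | ==
  [4] u=3 | in {0,1} | out {0,1} | prev {} | push {1}
  [5] u=4 | in {} | out {0,2} | prev {2} | push {}
  [6] u=5 | in {0} | out {0} | prev {} | push {0}
  [7] u=1 | in {0,1} | out {0,1} | prev {} | push {}
  [8] u=0 | in {0} | out {0,1} | ==

Converged values:
  [0] {0,1}
  [1] {0,1}
  [2] {0}
  [3] {0,1}
  [4] {0,2}
  [5] {0}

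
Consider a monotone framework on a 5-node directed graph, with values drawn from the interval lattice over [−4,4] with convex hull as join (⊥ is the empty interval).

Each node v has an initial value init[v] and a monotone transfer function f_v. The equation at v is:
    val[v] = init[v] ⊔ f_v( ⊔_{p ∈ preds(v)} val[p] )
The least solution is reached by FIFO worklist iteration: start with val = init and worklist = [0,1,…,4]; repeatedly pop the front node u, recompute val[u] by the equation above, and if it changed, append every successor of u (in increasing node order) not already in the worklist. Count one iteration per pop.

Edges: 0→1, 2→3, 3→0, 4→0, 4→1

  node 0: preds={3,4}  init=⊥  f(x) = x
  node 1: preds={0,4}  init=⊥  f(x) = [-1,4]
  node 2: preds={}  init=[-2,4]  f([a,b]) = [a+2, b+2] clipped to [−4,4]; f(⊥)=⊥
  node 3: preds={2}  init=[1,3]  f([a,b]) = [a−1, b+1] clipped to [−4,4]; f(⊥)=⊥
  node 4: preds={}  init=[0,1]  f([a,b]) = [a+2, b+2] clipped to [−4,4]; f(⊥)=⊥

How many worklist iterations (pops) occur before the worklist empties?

7

Worklist (7 pops):
  #1 pop 0: in=[0,3] → [0,3] (was ⊥); enqueue []
  #2 pop 1: in=[0,3] → [-1,4] (was ⊥); enqueue []
  #3 pop 2: in=⊥ → [-2,4] (no change)
  #4 pop 3: in=[-2,4] → [-3,4] (was [1,3]); enqueue [0]
  #5 pop 4: in=⊥ → [0,1] (no change)
  #6 pop 0: in=[-3,4] → [-3,4] (was [0,3]); enqueue [1]
  #7 pop 1: in=[-3,4] → [-1,4] (no change)

Fixpoint:
  val[0] = [-3,4]
  val[1] = [-1,4]
  val[2] = [-2,4]
  val[3] = [-3,4]
  val[4] = [0,1]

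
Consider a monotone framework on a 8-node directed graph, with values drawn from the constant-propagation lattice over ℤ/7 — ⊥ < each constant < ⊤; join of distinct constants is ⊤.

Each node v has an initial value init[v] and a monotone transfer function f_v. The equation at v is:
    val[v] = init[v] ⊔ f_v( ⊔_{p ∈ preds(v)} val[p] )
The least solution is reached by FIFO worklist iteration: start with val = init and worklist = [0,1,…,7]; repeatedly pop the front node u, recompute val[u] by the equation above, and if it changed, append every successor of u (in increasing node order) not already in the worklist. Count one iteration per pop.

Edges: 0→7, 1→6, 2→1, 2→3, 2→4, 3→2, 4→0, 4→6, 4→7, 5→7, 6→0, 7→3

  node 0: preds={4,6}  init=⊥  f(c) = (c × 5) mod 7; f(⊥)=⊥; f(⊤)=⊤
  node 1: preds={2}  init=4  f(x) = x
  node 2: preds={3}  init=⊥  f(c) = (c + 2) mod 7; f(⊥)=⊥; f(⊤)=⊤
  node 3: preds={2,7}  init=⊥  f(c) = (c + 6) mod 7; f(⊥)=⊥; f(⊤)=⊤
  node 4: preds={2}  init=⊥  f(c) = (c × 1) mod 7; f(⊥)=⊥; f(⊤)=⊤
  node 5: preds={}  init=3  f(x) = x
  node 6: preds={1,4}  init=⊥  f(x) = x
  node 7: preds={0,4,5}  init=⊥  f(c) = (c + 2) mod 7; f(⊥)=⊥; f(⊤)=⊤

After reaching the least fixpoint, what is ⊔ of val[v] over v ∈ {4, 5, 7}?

⊤

Trace (25 dequeues):
  [1] u=0 | in ⊥ | out ⊥ | ==
  [2] u=1 | in ⊥ | out 4 | ==
  [3] u=2 | in ⊥ | out ⊥ | ==
  [4] u=3 | in ⊥ | out ⊥ | ==
  [5] u=4 | in ⊥ | out ⊥ | ==
  [6] u=5 | in ⊥ | out 3 | ==
  [7] u=6 | in 4 | out 4 | prev ⊥ | push {0}
  [8] u=7 | in 3 | out 5 | prev ⊥ | push {3}
  [9] u=0 | in 4 | out 6 | prev ⊥ | push {7}
  [10] u=3 | in 5 | out 4 | prev ⊥ | push {2}
  [11] u=7 | in ⊤ | out ⊤ | prev 5 | push {3}
  [12] u=2 | in 4 | out 6 | prev ⊥ | push {1,4}
  [13] u=3 | in ⊤ | out ⊤ | prev 4 | push {2}
  [14] u=1 | in 6 | out ⊤ | prev 4 | push {6}
  [15] u=4 | in 6 | out 6 | prev ⊥ | push {0,7}
  [16] u=2 | in ⊤ | out ⊤ | prev 6 | push {1,3,4}
  [17] u=6 | in ⊤ | out ⊤ | prev 4 | push {}
  [18] u=0 | in ⊤ | out ⊤ | prev 6 | push {}
  [19] u=7 | in ⊤ | out ⊤ | ==
  [20] u=1 | in ⊤ | out ⊤ | ==
  [21] u=3 | in ⊤ | out ⊤ | ==
  [22] u=4 | in ⊤ | out ⊤ | prev 6 | push {0,6,7}
  [23] u=0 | in ⊤ | out ⊤ | ==
  [24] u=6 | in ⊤ | out ⊤ | ==
  [25] u=7 | in ⊤ | out ⊤ | ==

Converged values:
  [0] ⊤
  [1] ⊤
  [2] ⊤
  [3] ⊤
  [4] ⊤
  [5] 3
  [6] ⊤
  [7] ⊤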